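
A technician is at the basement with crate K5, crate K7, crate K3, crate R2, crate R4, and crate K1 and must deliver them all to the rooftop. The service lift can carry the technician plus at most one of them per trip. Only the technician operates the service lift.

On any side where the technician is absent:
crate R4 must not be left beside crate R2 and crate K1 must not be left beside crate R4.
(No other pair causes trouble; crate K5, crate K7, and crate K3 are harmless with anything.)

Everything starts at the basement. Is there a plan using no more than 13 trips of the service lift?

Yes — this plan uses 13 crossings (≤ 13):
1. Technician goes to the rooftop with crate R4.  [the basement: crate K1, crate K3, crate K5, crate K7, crate R2 | the rooftop: crate R4]
2. Technician goes back to the basement alone.  [the basement: crate K1, crate K3, crate K5, crate K7, crate R2 | the rooftop: crate R4]
3. Technician goes to the rooftop with crate K5.  [the basement: crate K1, crate K3, crate K7, crate R2 | the rooftop: crate K5, crate R4]
4. Technician goes back to the basement alone.  [the basement: crate K1, crate K3, crate K7, crate R2 | the rooftop: crate K5, crate R4]
5. Technician goes to the rooftop with crate K7.  [the basement: crate K1, crate K3, crate R2 | the rooftop: crate K5, crate K7, crate R4]
6. Technician goes back to the basement alone.  [the basement: crate K1, crate K3, crate R2 | the rooftop: crate K5, crate K7, crate R4]
7. Technician goes to the rooftop with crate K3.  [the basement: crate K1, crate R2 | the rooftop: crate K3, crate K5, crate K7, crate R4]
8. Technician goes back to the basement alone.  [the basement: crate K1, crate R2 | the rooftop: crate K3, crate K5, crate K7, crate R4]
9. Technician goes to the rooftop with crate R2.  [the basement: crate K1 | the rooftop: crate K3, crate K5, crate K7, crate R2, crate R4]
10. Technician goes back to the basement with crate R4.  [the basement: crate K1, crate R4 | the rooftop: crate K3, crate K5, crate K7, crate R2]
11. Technician goes to the rooftop with crate K1.  [the basement: crate R4 | the rooftop: crate K1, crate K3, crate K5, crate K7, crate R2]
12. Technician goes back to the basement alone.  [the basement: crate R4 | the rooftop: crate K1, crate K3, crate K5, crate K7, crate R2]
13. Technician goes to the rooftop with crate R4.  [the basement: — | the rooftop: crate K1, crate K3, crate K5, crate K7, crate R2, crate R4]

Yes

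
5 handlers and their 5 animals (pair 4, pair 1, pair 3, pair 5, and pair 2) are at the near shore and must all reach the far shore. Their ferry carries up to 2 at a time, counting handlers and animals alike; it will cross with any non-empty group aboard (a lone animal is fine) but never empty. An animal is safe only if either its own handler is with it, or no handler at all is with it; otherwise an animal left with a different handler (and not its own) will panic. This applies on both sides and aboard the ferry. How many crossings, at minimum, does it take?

Following every safe sequence of crossings from the start, the most of the 10 that can be at the far shore as the ferry arrives there on crossings 1, 3, 5, 7 is 2, 3, 4, 5 respectively; the best ever achieved is 5 of 10.
From crossing 9 on, no configuration arises that was not already reachable earlier: only 82 distinct safe configurations (who is on which side, and where the ferry is) can ever be reached, none of them has everyone across, and every continuation just revisits them. So no valid plan exists.

impossible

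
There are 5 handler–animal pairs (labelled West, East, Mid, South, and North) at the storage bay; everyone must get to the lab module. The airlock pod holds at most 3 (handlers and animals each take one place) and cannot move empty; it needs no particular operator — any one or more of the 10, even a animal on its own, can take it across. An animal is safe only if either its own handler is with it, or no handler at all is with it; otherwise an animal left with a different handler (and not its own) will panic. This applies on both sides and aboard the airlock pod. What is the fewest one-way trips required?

Counting alone: each trip to the lab module takes at most 3 across and each return brings at least 1 back, so after t trips out (and t−1 returns) at most 3t − (t−1) of the 10 are across; that first reaches 10 at t = 5, so at least 9 crossings are needed.
The safety rule pushes this higher. Following every safe sequence of crossings, the most of the 10 that can be at the lab module as the airlock pod arrives there on crossing 9 is 9 — never all 10.
So no plan with fewer than 11 crossings exists, and this one achieves 11:
1. animal West and handler West cross → the lab module.
2. handler West crosses ← the storage bay.
3. animal East, animal Mid, and animal South cross → the lab module.
4. animal West crosses ← the storage bay.
5. handler East, handler Mid, and handler South cross → the lab module.
6. animal East and handler East cross ← the storage bay.
7. handler East, handler North, and handler West cross → the lab module.
8. animal Mid crosses ← the storage bay.
9. animal East and animal West cross → the lab module.
10. animal West crosses ← the storage bay.
11. animal Mid, animal North, and animal West cross → the lab module.

11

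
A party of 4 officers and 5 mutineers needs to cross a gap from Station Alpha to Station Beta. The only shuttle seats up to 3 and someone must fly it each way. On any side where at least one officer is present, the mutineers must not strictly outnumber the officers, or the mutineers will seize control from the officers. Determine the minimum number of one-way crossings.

The mutineers already outnumber the officers at Station Alpha before anyone moves, so the starting position itself is disallowed.

impossible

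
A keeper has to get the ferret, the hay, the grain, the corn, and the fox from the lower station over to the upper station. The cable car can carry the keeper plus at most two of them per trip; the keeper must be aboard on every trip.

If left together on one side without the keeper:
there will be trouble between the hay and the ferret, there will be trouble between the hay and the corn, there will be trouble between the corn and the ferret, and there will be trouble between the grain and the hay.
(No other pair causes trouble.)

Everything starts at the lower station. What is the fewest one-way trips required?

Counting alone: the keeper can take at most 2 across per trip to the upper station, so moving all 5 needs at least 3 loaded trips out, with a return between consecutive ones — at least 5 crossings.
The safety rule pushes this higher. Following every safe sequence of crossings, the most of the 5 that can be at the upper station as the cable car arrives there on crossing 5 is 4 — never all 5.
So no plan with fewer than 7 crossings exists, and this one achieves 7:
1. Keeper goes to the upper station with the ferret and the hay.
2. Keeper goes back to the lower station with the ferret.
3. Keeper goes to the upper station with the ferret and the grain.
4. Keeper goes back to the lower station with the hay.
5. Keeper goes to the upper station with the fox and the hay.
6. Keeper goes back to the lower station with the hay.
7. Keeper goes to the upper station with the corn and the hay.

7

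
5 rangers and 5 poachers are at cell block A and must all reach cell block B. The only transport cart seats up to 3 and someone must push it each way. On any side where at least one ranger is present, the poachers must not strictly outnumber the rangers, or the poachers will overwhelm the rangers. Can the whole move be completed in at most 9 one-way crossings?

Counting alone: each trip to cell block B takes at most 3 across and each return brings at least 1 back, so after t trips out (and t−1 returns) at most 3t − (t−1) of the 10 are across; that first reaches 10 at t = 5, so at least 9 crossings are needed.
The safety rule pushes this higher. Following every safe sequence of crossings, the most of the 10 that can be at cell block B as the transport cart arrives there on crossing 9 is 9 — never all 10.
So the move cannot be finished within 9 crossings. (The shortest complete plan takes 11:)
1. 2 poachers → cell block B.  (cell block A: 5R 3P; cell block B: 0R 2P)
2. 1 poacher ← cell block A.  (cell block A: 5R 4P; cell block B: 0R 1P)
3. 3 poachers → cell block B.  (cell block A: 5R 1P; cell block B: 0R 4P)
4. 1 poacher ← cell block A.  (cell block A: 5R 2P; cell block B: 0R 3P)
5. 3 rangers → cell block B.  (cell block A: 2R 2P; cell block B: 3R 3P)
6. 1 ranger and 1 poacher ← cell block A.  (cell block A: 3R 3P; cell block B: 2R 2P)
7. 3 rangers → cell block B.  (cell block A: 0R 3P; cell block B: 5R 2P)
8. 1 poacher ← cell block A.  (cell block A: 0R 4P; cell block B: 5R 1P)
9. 2 poachers → cell block B.  (cell block A: 0R 2P; cell block B: 5R 3P)
10. 1 poacher ← cell block A.  (cell block A: 0R 3P; cell block B: 5R 2P)
11. 3 poachers → cell block B.  (cell block A: 0R 0P; cell block B: 5R 5P)

No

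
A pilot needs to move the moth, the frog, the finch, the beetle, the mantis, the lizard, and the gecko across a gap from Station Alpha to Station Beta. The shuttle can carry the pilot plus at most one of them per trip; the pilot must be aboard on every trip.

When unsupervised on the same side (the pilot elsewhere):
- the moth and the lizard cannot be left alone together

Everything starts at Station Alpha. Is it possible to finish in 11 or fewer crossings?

Counting alone: the pilot can take at most 1 across per trip to Station Beta, so moving all 7 needs at least 7 loaded trips out, with a return between consecutive ones — at least 13 crossings.
Since 11 < 13, 11 crossings cannot be enough. (The shortest complete plan in fact takes 13:)
1. Pilot goes to Station Beta with the moth.  [Station Alpha: the beetle, the finch, the frog, the gecko, the lizard, the mantis | Station Beta: the moth]
2. Pilot goes back to Station Alpha alone.  [Station Alpha: the beetle, the finch, the frog, the gecko, the lizard, the mantis | Station Beta: the moth]
3. Pilot goes to Station Beta with the frog.  [Station Alpha: the beetle, the finch, the gecko, the lizard, the mantis | Station Beta: the frog, the moth]
4. Pilot goes back to Station Alpha alone.  [Station Alpha: the beetle, the finch, the gecko, the lizard, the mantis | Station Beta: the frog, the moth]
5. Pilot goes to Station Beta with the finch.  [Station Alpha: the beetle, the gecko, the lizard, the mantis | Station Beta: the finch, the frog, the moth]
6. Pilot goes back to Station Alpha alone.  [Station Alpha: the beetle, the gecko, the lizard, the mantis | Station Beta: the finch, the frog, the moth]
7. Pilot goes to Station Beta with the beetle.  [Station Alpha: the gecko, the lizard, the mantis | Station Beta: the beetle, the finch, the frog, the moth]
8. Pilot goes back to Station Alpha alone.  [Station Alpha: the gecko, the lizard, the mantis | Station Beta: the beetle, the finch, the frog, the moth]
9. Pilot goes to Station Beta with the mantis.  [Station Alpha: the gecko, the lizard | Station Beta: the beetle, the finch, the frog, the mantis, the moth]
10. Pilot goes back to Station Alpha alone.  [Station Alpha: the gecko, the lizard | Station Beta: the beetle, the finch, the frog, the mantis, the moth]
11. Pilot goes to Station Beta with the gecko.  [Station Alpha: the lizard | Station Beta: the beetle, the finch, the frog, the gecko, the mantis, the moth]
12. Pilot goes back to Station Alpha alone.  [Station Alpha: the lizard | Station Beta: the beetle, the finch, the frog, the gecko, the mantis, the moth]
13. Pilot goes to Station Beta with the lizard.  [Station Alpha: — | Station Beta: the beetle, the finch, the frog, the gecko, the lizard, the mantis, the moth]

No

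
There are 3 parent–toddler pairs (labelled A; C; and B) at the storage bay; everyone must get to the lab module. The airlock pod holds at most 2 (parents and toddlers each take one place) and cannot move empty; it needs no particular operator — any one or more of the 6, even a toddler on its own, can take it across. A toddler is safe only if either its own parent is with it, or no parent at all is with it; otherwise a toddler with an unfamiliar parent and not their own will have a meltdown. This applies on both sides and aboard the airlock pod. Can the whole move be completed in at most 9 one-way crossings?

Counting alone: each trip to the lab module takes at most 2 across and each return brings at least 1 back, so after t trips out (and t−1 returns) at most 2t − (t−1) of the 6 are across; that first reaches 6 at t = 5, so at least 9 crossings are needed.
The safety rule pushes this higher. Following every safe sequence of crossings, the most of the 6 that can be at the lab module as the airlock pod arrives there on crossing 9 is 5 — never all 6.
So the move cannot be finished within 9 crossings. (The shortest complete plan takes 11:)
1. parent A and toddler A cross → the lab module.
2. parent A crosses ← the storage bay.
3. toddler B and toddler C cross → the lab module.
4. toddler A crosses ← the storage bay.
5. parent B and parent C cross → the lab module.
6. parent C and toddler C cross ← the storage bay.
7. parent A and parent C cross → the lab module.
8. toddler B crosses ← the storage bay.
9. toddler A and toddler C cross → the lab module.
10. parent B crosses ← the storage bay.
11. parent B and toddler B cross → the lab module.

No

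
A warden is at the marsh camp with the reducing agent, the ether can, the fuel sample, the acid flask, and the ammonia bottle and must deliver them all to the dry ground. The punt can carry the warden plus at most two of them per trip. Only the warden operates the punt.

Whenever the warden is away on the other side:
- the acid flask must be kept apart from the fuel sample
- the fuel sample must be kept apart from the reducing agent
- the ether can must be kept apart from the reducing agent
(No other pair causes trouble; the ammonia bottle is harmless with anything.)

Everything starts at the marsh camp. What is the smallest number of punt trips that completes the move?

5

Counting alone: the warden can take at most 2 across per trip to the dry ground, so moving all 5 needs at least 3 loaded trips out, with a return between consecutive ones — at least 5 crossings.
The plan below uses exactly 5 crossings, so it is optimal:
1. Warden goes to the dry ground with the fuel sample and the reducing agent.  [the marsh camp: the acid flask, the ammonia bottle, the ether can | the dry ground: the fuel sample, the reducing agent]
2. Warden goes back to the marsh camp with the reducing agent.  [the marsh camp: the acid flask, the ammonia bottle, the ether can, the reducing agent | the dry ground: the fuel sample]
3. Warden goes to the dry ground with the ammonia bottle and the ether can.  [the marsh camp: the acid flask, the reducing agent | the dry ground: the ammonia bottle, the ether can, the fuel sample]
4. Warden goes back to the marsh camp alone.  [the marsh camp: the acid flask, the reducing agent | the dry ground: the ammonia bottle, the ether can, the fuel sample]
5. Warden goes to the dry ground with the acid flask and the reducing agent.  [the marsh camp: — | the dry ground: the acid flask, the ammonia bottle, the ether can, the fuel sample, the reducing agent]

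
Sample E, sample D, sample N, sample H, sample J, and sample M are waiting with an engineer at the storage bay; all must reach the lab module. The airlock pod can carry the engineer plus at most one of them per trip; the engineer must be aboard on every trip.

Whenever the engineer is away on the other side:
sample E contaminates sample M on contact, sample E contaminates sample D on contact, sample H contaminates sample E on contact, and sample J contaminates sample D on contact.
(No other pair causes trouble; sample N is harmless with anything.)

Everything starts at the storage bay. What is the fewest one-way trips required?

Whatever the first load, the items left behind include a forbidden pair without the engineer. No opening move is safe, so no plan exists.

impossible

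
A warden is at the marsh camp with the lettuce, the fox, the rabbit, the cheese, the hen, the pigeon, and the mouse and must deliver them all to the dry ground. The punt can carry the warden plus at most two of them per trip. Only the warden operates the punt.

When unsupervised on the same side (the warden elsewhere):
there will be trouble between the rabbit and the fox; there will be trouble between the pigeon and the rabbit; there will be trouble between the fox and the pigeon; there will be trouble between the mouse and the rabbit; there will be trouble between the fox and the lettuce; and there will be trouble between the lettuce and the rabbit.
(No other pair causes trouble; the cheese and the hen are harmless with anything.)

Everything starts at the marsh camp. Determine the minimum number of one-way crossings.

Counting alone: the warden can take at most 2 across per trip to the dry ground, so moving all 7 needs at least 4 loaded trips out, with a return between consecutive ones — at least 7 crossings.
The safety rule pushes this higher. Following every safe sequence of crossings, the most of the 7 that can be at the dry ground as the punt arrives there on crossings 7, 9 is 5, 6 respectively — never all 7.
So no plan with fewer than 11 crossings exists, and this one achieves 11:
1. Warden goes to the dry ground with the fox and the rabbit.  [the marsh camp: the cheese, the hen, the lettuce, the mouse, the pigeon | the dry ground: the fox, the rabbit]
2. Warden goes back to the marsh camp with the fox.  [the marsh camp: the cheese, the fox, the hen, the lettuce, the mouse, the pigeon | the dry ground: the rabbit]
3. Warden goes to the dry ground with the lettuce and the pigeon.  [the marsh camp: the cheese, the fox, the hen, the mouse | the dry ground: the lettuce, the pigeon, the rabbit]
4. Warden goes back to the marsh camp with the rabbit.  [the marsh camp: the cheese, the fox, the hen, the mouse, the rabbit | the dry ground: the lettuce, the pigeon]
5. Warden goes to the dry ground with the fox and the mouse.  [the marsh camp: the cheese, the hen, the rabbit | the dry ground: the fox, the lettuce, the mouse, the pigeon]
6. Warden goes back to the marsh camp with the fox.  [the marsh camp: the cheese, the fox, the hen, the rabbit | the dry ground: the lettuce, the mouse, the pigeon]
7. Warden goes to the dry ground with the cheese and the fox.  [the marsh camp: the hen, the rabbit | the dry ground: the cheese, the fox, the lettuce, the mouse, the pigeon]
8. Warden goes back to the marsh camp with the fox.  [the marsh camp: the fox, the hen, the rabbit | the dry ground: the cheese, the lettuce, the mouse, the pigeon]
9. Warden goes to the dry ground with the fox and the hen.  [the marsh camp: the rabbit | the dry ground: the cheese, the fox, the hen, the lettuce, the mouse, the pigeon]
10. Warden goes back to the marsh camp with the fox.  [the marsh camp: the fox, the rabbit | the dry ground: the cheese, the hen, the lettuce, the mouse, the pigeon]
11. Warden goes to the dry ground with the fox and the rabbit.  [the marsh camp: — | the dry ground: the cheese, the fox, the hen, the lettuce, the mouse, the pigeon, the rabbit]

11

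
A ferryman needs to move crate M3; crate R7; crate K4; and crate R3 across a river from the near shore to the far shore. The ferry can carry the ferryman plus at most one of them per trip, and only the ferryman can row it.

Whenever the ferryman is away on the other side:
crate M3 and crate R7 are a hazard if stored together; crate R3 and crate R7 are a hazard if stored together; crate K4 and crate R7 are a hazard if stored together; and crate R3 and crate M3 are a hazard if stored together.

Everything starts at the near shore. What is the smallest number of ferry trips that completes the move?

impossible

Whatever the first load, the items left behind include a forbidden pair without the ferryman. No opening move is safe, so no plan exists.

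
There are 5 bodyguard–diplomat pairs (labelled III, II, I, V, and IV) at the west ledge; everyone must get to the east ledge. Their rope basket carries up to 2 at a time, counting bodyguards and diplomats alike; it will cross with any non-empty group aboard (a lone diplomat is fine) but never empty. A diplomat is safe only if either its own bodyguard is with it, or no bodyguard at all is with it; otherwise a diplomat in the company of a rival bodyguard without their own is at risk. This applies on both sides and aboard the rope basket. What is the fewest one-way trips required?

Following every safe sequence of crossings from the start, the most of the 10 that can be at the east ledge as the rope basket arrives there on crossings 1, 3, 5, 7 is 2, 3, 4, 5 respectively; the best ever achieved is 5 of 10.
From crossing 9 on, no configuration arises that was not already reachable earlier: only 82 distinct safe configurations (who is on which side, and where the rope basket is) can ever be reached, none of them has everyone across, and every continuation just revisits them. So no valid plan exists.

impossible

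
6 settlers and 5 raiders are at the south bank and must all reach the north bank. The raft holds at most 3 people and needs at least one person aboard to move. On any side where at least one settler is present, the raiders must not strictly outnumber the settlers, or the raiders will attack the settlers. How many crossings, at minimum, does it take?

9

Counting alone: each trip to the north bank takes at most 3 across and each return brings at least 1 back, so after t trips out (and t−1 returns) at most 3t − (t−1) of the 11 are across; that first reaches 11 at t = 5, so at least 9 crossings are needed.
The plan below uses exactly 9 crossings, so it is optimal:
1. 3 raiders → the north bank.  (the south bank: 6S 2R; the north bank: 0S 3R)
2. 1 raider ← the south bank.  (the south bank: 6S 3R; the north bank: 0S 2R)
3. 3 settlers → the north bank.  (the south bank: 3S 3R; the north bank: 3S 2R)
4. 1 settler ← the south bank.  (the south bank: 4S 3R; the north bank: 2S 2R)
5. 2 settlers and 1 raider → the north bank.  (the south bank: 2S 2R; the north bank: 4S 3R)
6. 1 settler ← the south bank.  (the south bank: 3S 2R; the north bank: 3S 3R)
7. 2 settlers and 1 raider → the north bank.  (the south bank: 1S 1R; the north bank: 5S 4R)
8. 1 settler ← the south bank.  (the south bank: 2S 1R; the north bank: 4S 4R)
9. 2 settlers and 1 raider → the north bank.  (the south bank: 0S 0R; the north bank: 6S 5R)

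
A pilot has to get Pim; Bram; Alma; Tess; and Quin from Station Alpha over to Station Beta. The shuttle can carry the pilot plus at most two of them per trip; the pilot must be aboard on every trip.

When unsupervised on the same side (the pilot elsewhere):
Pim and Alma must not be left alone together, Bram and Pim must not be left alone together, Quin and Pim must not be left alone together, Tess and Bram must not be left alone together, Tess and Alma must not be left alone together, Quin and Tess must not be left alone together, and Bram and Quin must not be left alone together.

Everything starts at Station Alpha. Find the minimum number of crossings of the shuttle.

impossible

Whatever the first load, the items left behind include a forbidden pair without the pilot. No opening move is safe, so no plan exists.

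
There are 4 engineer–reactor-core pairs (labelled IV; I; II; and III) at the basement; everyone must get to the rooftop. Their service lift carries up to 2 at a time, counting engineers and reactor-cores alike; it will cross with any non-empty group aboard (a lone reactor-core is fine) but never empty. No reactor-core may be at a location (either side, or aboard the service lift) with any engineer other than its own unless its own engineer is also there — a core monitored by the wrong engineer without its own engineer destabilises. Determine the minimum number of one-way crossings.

Following every safe sequence of crossings from the start, the most of the 8 that can be at the rooftop as the service lift arrives there on crossings 1, 3, 5 is 2, 3, 4 respectively; the best ever achieved is 4 of 8.
From crossing 7 on, no configuration arises that was not already reachable earlier: only 44 distinct safe configurations (who is on which side, and where the service lift is) can ever be reached, none of them has everyone across, and every continuation just revisits them. So no valid plan exists.

impossible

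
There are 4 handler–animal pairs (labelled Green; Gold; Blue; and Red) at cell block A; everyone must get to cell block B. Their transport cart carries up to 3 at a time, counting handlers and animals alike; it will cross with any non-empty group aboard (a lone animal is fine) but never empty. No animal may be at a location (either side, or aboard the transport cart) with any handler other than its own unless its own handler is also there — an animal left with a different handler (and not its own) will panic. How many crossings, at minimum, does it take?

9

Counting alone: each trip to cell block B takes at most 3 across and each return brings at least 1 back, so after t trips out (and t−1 returns) at most 3t − (t−1) of the 8 are across; that first reaches 8 at t = 4, so at least 7 crossings are needed.
The safety rule pushes this higher. Following every safe sequence of crossings, the most of the 8 that can be at cell block B as the transport cart arrives there on crossing 7 is 7 — never all 8.
So no plan with fewer than 9 crossings exists, and this one achieves 9:
1. animal Green and handler Green cross → cell block B.
2. handler Green crosses ← cell block A.
3. animal Gold, handler Gold, and handler Green cross → cell block B.
4. animal Green and handler Green cross ← cell block A.
5. handler Blue, handler Green, and handler Red cross → cell block B.
6. animal Gold crosses ← cell block A.
7. animal Gold and animal Green cross → cell block B.
8. animal Green crosses ← cell block A.
9. animal Blue, animal Green, and animal Red cross → cell block B.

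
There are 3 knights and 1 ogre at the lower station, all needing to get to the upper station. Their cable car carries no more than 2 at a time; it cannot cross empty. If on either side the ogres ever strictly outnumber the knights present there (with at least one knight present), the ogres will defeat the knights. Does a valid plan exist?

Yes

1. 1 knight and 1 ogre → the upper station.  (the lower station: 2K 0O; the upper station: 1K 1O)
2. 1 ogre ← the lower station.  (the lower station: 2K 1O; the upper station: 1K 0O)
3. 1 knight and 1 ogre → the upper station.  (the lower station: 1K 0O; the upper station: 2K 1O)
4. 1 ogre ← the lower station.  (the lower station: 1K 1O; the upper station: 2K 0O)
5. 1 knight and 1 ogre → the upper station.  (the lower station: 0K 0O; the upper station: 3K 1O)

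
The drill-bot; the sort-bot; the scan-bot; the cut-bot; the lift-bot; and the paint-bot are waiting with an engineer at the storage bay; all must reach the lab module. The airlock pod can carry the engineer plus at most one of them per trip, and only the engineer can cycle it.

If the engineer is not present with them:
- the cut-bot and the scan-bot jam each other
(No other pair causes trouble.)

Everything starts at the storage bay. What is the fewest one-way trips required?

Counting alone: the engineer can take at most 1 across per trip to the lab module, so moving all 6 needs at least 6 loaded trips out, with a return between consecutive ones — at least 11 crossings.
The plan below uses exactly 11 crossings, so it is optimal:
1. Engineer goes to the lab module with the scan-bot.  [the storage bay: the cut-bot, the drill-bot, the lift-bot, the paint-bot, the sort-bot | the lab module: the scan-bot]
2. Engineer goes back to the storage bay alone.  [the storage bay: the cut-bot, the drill-bot, the lift-bot, the paint-bot, the sort-bot | the lab module: the scan-bot]
3. Engineer goes to the lab module with the drill-bot.  [the storage bay: the cut-bot, the lift-bot, the paint-bot, the sort-bot | the lab module: the drill-bot, the scan-bot]
4. Engineer goes back to the storage bay alone.  [the storage bay: the cut-bot, the lift-bot, the paint-bot, the sort-bot | the lab module: the drill-bot, the scan-bot]
5. Engineer goes to the lab module with the sort-bot.  [the storage bay: the cut-bot, the lift-bot, the paint-bot | the lab module: the drill-bot, the scan-bot, the sort-bot]
6. Engineer goes back to the storage bay alone.  [the storage bay: the cut-bot, the lift-bot, the paint-bot | the lab module: the drill-bot, the scan-bot, the sort-bot]
7. Engineer goes to the lab module with the lift-bot.  [the storage bay: the cut-bot, the paint-bot | the lab module: the drill-bot, the lift-bot, the scan-bot, the sort-bot]
8. Engineer goes back to the storage bay alone.  [the storage bay: the cut-bot, the paint-bot | the lab module: the drill-bot, the lift-bot, the scan-bot, the sort-bot]
9. Engineer goes to the lab module with the paint-bot.  [the storage bay: the cut-bot | the lab module: the drill-bot, the lift-bot, the paint-bot, the scan-bot, the sort-bot]
10. Engineer goes back to the storage bay alone.  [the storage bay: the cut-bot | the lab module: the drill-bot, the lift-bot, the paint-bot, the scan-bot, the sort-bot]
11. Engineer goes to the lab module with the cut-bot.  [the storage bay: — | the lab module: the cut-bot, the drill-bot, the lift-bot, the paint-bot, the scan-bot, the sort-bot]

11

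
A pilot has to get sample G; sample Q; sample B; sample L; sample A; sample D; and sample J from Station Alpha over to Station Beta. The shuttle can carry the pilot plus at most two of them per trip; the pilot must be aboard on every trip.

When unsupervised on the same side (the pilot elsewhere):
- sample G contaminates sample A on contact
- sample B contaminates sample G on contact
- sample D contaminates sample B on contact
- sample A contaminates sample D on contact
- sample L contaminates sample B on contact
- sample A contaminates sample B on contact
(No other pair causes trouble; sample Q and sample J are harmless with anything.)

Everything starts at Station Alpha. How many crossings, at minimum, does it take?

Counting alone: the pilot can take at most 2 across per trip to Station Beta, so moving all 7 needs at least 4 loaded trips out, with a return between consecutive ones — at least 7 crossings.
The safety rule pushes this higher. Following every safe sequence of crossings, the most of the 7 that can be at Station Beta as the shuttle arrives there on crossings 7, 9 is 5, 6 respectively — never all 7.
So no plan with fewer than 11 crossings exists, and this one achieves 11:
1. Pilot goes to Station Beta with sample A and sample B.
2. Pilot goes back to Station Alpha with sample B.
3. Pilot goes to Station Beta with sample B and sample Q.
4. Pilot goes back to Station Alpha with sample B.
5. Pilot goes to Station Beta with sample B and sample L.
6. Pilot goes back to Station Alpha with sample B.
7. Pilot goes to Station Beta with sample D and sample G.
8. Pilot goes back to Station Alpha with sample A.
9. Pilot goes to Station Beta with sample B and sample J.
10. Pilot goes back to Station Alpha with sample B.
11. Pilot goes to Station Beta with sample A and sample B.

11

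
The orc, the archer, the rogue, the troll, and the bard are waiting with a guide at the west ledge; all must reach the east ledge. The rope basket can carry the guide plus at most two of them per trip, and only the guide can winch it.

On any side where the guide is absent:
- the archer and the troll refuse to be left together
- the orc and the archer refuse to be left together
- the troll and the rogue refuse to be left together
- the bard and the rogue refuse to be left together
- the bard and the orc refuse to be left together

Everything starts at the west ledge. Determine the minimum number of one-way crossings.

impossible

Whatever the first load, the items left behind include a forbidden pair without the guide. No opening move is safe, so no plan exists.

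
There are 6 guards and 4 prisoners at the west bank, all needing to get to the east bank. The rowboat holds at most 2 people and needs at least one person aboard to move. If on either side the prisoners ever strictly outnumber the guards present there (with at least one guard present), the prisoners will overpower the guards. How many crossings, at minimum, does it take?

17

Counting alone: each trip to the east bank takes at most 2 across and each return brings at least 1 back, so after t trips out (and t−1 returns) at most 2t − (t−1) of the 10 are across; that first reaches 10 at t = 9, so at least 17 crossings are needed.
The plan below uses exactly 17 crossings, so it is optimal:
1. 2 prisoners → the east bank.  (the west bank: 6G 2P; the east bank: 0G 2P)
2. 1 prisoner ← the west bank.  (the west bank: 6G 3P; the east bank: 0G 1P)
3. 2 prisoners → the east bank.  (the west bank: 6G 1P; the east bank: 0G 3P)
4. 1 prisoner ← the west bank.  (the west bank: 6G 2P; the east bank: 0G 2P)
5. 2 guards → the east bank.  (the west bank: 4G 2P; the east bank: 2G 2P)
6. 1 prisoner ← the west bank.  (the west bank: 4G 3P; the east bank: 2G 1P)
7. 1 guard and 1 prisoner → the east bank.  (the west bank: 3G 2P; the east bank: 3G 2P)
8. 1 prisoner ← the west bank.  (the west bank: 3G 3P; the east bank: 3G 1P)
9. 2 prisoners → the east bank.  (the west bank: 3G 1P; the east bank: 3G 3P)
10. 1 prisoner ← the west bank.  (the west bank: 3G 2P; the east bank: 3G 2P)
11. 1 guard and 1 prisoner → the east bank.  (the west bank: 2G 1P; the east bank: 4G 3P)
12. 1 prisoner ← the west bank.  (the west bank: 2G 2P; the east bank: 4G 2P)
13. 2 prisoners → the east bank.  (the west bank: 2G 0P; the east bank: 4G 4P)
14. 1 prisoner ← the west bank.  (the west bank: 2G 1P; the east bank: 4G 3P)
15. 1 guard and 1 prisoner → the east bank.  (the west bank: 1G 0P; the east bank: 5G 4P)
16. 1 prisoner ← the west bank.  (the west bank: 1G 1P; the east bank: 5G 3P)
17. 1 guard and 1 prisoner → the east bank.  (the west bank: 0G 0P; the east bank: 6G 4P)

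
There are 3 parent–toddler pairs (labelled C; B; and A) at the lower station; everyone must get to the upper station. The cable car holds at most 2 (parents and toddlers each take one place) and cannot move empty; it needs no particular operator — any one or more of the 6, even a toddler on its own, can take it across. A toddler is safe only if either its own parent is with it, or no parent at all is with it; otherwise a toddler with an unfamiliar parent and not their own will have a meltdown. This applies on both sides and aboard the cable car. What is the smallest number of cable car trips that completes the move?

Counting alone: each trip to the upper station takes at most 2 across and each return brings at least 1 back, so after t trips out (and t−1 returns) at most 2t − (t−1) of the 6 are across; that first reaches 6 at t = 5, so at least 9 crossings are needed.
The safety rule pushes this higher. Following every safe sequence of crossings, the most of the 6 that can be at the upper station as the cable car arrives there on crossing 9 is 5 — never all 6.
So no plan with fewer than 11 crossings exists, and this one achieves 11:
1. parent C and toddler C cross → the upper station.
2. parent C crosses ← the lower station.
3. toddler A and toddler B cross → the upper station.
4. toddler C crosses ← the lower station.
5. parent A and parent B cross → the upper station.
6. parent B and toddler B cross ← the lower station.
7. parent B and parent C cross → the upper station.
8. toddler A crosses ← the lower station.
9. toddler B and toddler C cross → the upper station.
10. parent A crosses ← the lower station.
11. parent A and toddler A cross → the upper station.

11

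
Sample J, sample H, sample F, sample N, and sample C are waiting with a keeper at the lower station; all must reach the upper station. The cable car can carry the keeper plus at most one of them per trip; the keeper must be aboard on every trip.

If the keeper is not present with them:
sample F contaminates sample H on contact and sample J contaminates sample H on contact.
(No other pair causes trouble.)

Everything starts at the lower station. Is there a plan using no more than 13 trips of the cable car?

Yes

Yes — this plan uses 11 crossings (≤ 13):
1. Keeper goes to the upper station with sample H.  [the lower station: sample C, sample F, sample J, sample N | the upper station: sample H]
2. Keeper goes back to the lower station alone.  [the lower station: sample C, sample F, sample J, sample N | the upper station: sample H]
3. Keeper goes to the upper station with sample J.  [the lower station: sample C, sample F, sample N | the upper station: sample H, sample J]
4. Keeper goes back to the lower station with sample H.  [the lower station: sample C, sample F, sample H, sample N | the upper station: sample J]
5. Keeper goes to the upper station with sample F.  [the lower station: sample C, sample H, sample N | the upper station: sample F, sample J]
6. Keeper goes back to the lower station alone.  [the lower station: sample C, sample H, sample N | the upper station: sample F, sample J]
7. Keeper goes to the upper station with sample N.  [the lower station: sample C, sample H | the upper station: sample F, sample J, sample N]
8. Keeper goes back to the lower station alone.  [the lower station: sample C, sample H | the upper station: sample F, sample J, sample N]
9. Keeper goes to the upper station with sample C.  [the lower station: sample H | the upper station: sample C, sample F, sample J, sample N]
10. Keeper goes back to the lower station alone.  [the lower station: sample H | the upper station: sample C, sample F, sample J, sample N]
11. Keeper goes to the upper station with sample H.  [the lower station: — | the upper station: sample C, sample F, sample H, sample J, sample N]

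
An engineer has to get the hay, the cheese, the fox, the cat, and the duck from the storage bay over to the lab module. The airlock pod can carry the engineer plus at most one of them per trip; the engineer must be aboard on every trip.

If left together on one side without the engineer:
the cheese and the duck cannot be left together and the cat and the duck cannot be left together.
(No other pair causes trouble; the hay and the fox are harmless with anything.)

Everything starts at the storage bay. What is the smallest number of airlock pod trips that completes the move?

Counting alone: the engineer can take at most 1 across per trip to the lab module, so moving all 5 needs at least 5 loaded trips out, with a return between consecutive ones — at least 9 crossings.
The safety rule pushes this higher. Following every safe sequence of crossings, the most of the 5 that can be at the lab module as the airlock pod arrives there on crossing 9 is 4 — never all 5.
So no plan with fewer than 11 crossings exists, and this one achieves 11:
1. Engineer goes to the lab module with the duck.  [the storage bay: the cat, the cheese, the fox, the hay | the lab module: the duck]
2. Engineer goes back to the storage bay alone.  [the storage bay: the cat, the cheese, the fox, the hay | the lab module: the duck]
3. Engineer goes to the lab module with the hay.  [the storage bay: the cat, the cheese, the fox | the lab module: the duck, the hay]
4. Engineer goes back to the storage bay alone.  [the storage bay: the cat, the cheese, the fox | the lab module: the duck, the hay]
5. Engineer goes to the lab module with the cheese.  [the storage bay: the cat, the fox | the lab module: the cheese, the duck, the hay]
6. Engineer goes back to the storage bay with the duck.  [the storage bay: the cat, the duck, the fox | the lab module: the cheese, the hay]
7. Engineer goes to the lab module with the cat.  [the storage bay: the duck, the fox | the lab module: the cat, the cheese, the hay]
8. Engineer goes back to the storage bay alone.  [the storage bay: the duck, the fox | the lab module: the cat, the cheese, the hay]
9. Engineer goes to the lab module with the fox.  [the storage bay: the duck | the lab module: the cat, the cheese, the fox, the hay]
10. Engineer goes back to the storage bay alone.  [the storage bay: the duck | the lab module: the cat, the cheese, the fox, the hay]
11. Engineer goes to the lab module with the duck.  [the storage bay: — | the lab module: the cat, the cheese, the duck, the fox, the hay]

11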